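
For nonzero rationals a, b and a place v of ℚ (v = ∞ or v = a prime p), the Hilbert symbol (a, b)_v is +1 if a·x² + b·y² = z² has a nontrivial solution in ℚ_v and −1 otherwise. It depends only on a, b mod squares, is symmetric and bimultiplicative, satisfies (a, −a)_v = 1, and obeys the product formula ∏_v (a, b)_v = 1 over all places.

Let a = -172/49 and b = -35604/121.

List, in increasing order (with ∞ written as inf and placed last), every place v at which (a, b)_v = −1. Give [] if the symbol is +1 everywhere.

(a, b) ≡ (-43, -989) mod (ℚ^×)²; places V = {2, 3, 7, 11, 23, 43, ∞}.
(a,b)_∞: sgn(-43)=−, sgn(-989)=−, so -1.
(a,b)_3: α=0, u≡2; β=2, v≡1 (mod 3); (2|3)=-1, (1|3)=+1; sign (−1)^0·-1^2·+1^0 = +1.
(a,b)_2: α=2, β=2; u≡5, v≡3 (mod 8); ε(u)ε(v)=0·1, αω(v)=2·1, βω(u)=2·1; sum ≡ 0  ⇒  +1.
(a,b)_11: α=0, u≡3; β=-2, v≡3 (mod 11); (3|11)=+1, (3|11)=+1; sign (−1)^0·+1^-2·+1^0 = +1.
(a,b)_43: α=1, u≡28; β=1, v≡39 (mod 43); (28|43)=-1, (39|43)=-1; sign (−1)^1·-1^1·-1^1 = -1.
(a,b)_7: α=-2, u≡3; β=0, v≡6 (mod 7); (3|7)=-1, (6|7)=-1; sign (−1)^0·-1^0·-1^-2 = +1.
(a,b)_23: α=0, u≡4; β=1, v≡18 (mod 23); (4|23)=+1, (18|23)=+1; sign (−1)^0·+1^1·+1^0 = +1.
|Ram(-43, -989)| = 2, even; anisotropic at {43, ∞}.

[43, inf]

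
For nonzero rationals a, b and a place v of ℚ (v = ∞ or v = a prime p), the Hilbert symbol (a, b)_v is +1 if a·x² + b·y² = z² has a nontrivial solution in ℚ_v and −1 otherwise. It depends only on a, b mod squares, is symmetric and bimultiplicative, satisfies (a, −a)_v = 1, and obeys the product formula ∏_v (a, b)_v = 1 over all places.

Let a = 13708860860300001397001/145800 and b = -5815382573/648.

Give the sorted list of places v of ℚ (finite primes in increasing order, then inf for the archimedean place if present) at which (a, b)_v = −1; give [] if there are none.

[2, 7]

(a, b) ≡ (2002, -5434) mod (ℚ^×)²; places V = {2, 3, 5, 7, 11, 13, 19, ∞}.
(a,b)_13: α=3, u≡2; β=1, v≡5 (mod 13); (2|13)=-1, (5|13)=-1; sign (−1)^0·-1^1·-1^3 = +1.
(a,b)_5: α=-2, u≡3; β=0, v≡4 (mod 5); (3|5)=-1, (4|5)=+1; sign (−1)^0·-1^0·+1^-2 = +1.
(a,b)_∞: sgn(2002)=+, sgn(-5434)=−, so +1.
(a,b)_2: α=-3, β=-3; u≡1, v≡3 (mod 8); ε(u)ε(v)=0·1, αω(v)=-3·1, βω(u)=-3·0; sum ≡ 1  ⇒  -1.
(a,b)_7: α=7, u≡3; β=2, v≡5 (mod 7); (3|7)=-1, (5|7)=-1; sign (−1)^0·-1^2·-1^7 = -1.
(a,b)_3: α=-6, u≡1; β=-4, v≡2 (mod 3); (1|3)=+1, (2|3)=-1; sign (−1)^0·+1^-4·-1^-6 = +1.
(a,b)_19: α=6, u≡16; β=3, v≡14 (mod 19); (16|19)=+1, (14|19)=-1; sign (−1)^0·+1^3·-1^6 = +1.
(a,b)_11: α=5, u≡2; β=3, v≡5 (mod 11); (2|11)=-1, (5|11)=+1; sign (−1)^1·-1^3·+1^5 = +1.
(2002, -5434 / ℚ) ramifies at {2, 7}: a division algebra.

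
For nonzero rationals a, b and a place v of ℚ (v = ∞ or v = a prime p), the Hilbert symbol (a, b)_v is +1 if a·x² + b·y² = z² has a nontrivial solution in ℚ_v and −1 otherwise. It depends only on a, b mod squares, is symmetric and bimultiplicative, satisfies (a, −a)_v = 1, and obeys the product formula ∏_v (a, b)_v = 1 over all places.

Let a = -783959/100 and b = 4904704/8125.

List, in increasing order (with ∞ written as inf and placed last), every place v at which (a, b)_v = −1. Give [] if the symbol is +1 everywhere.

(a, b) ≡ (-6479, 5083) mod (ℚ^×)²; places V = {2, 5, 7, 11, 13, 17, 19, 23, 31, ∞}.
(a,b)_31: α=1, u≡1; β=0, v≡13 (mod 31); (1|31)=+1, (13|31)=-1; sign (−1)^0·+1^0·-1^1 = -1.
(a,b)_23: α=0, u≡11; β=1, v≡14 (mod 23); (11|23)=-1, (14|23)=-1; sign (−1)^0·-1^1·-1^0 = -1.
(a,b)_∞: sgn(-6479)=−, sgn(5083)=+, so +1.
(a,b)_13: α=0, u≡5; β=-1, v≡12 (mod 13); (5|13)=-1, (12|13)=+1; sign (−1)^0·-1^-1·+1^0 = -1.
(a,b)_11: α=3, u≡5; β=0, v≡5 (mod 11); (5|11)=+1, (5|11)=+1; sign (−1)^0·+1^0·+1^3 = +1.
(a,b)_2: α=-2, β=8; u≡1, v≡3 (mod 8); ε(u)ε(v)=0·1, αω(v)=-2·1, βω(u)=8·0; sum ≡ 0  ⇒  +1.
(a,b)_17: α=0, u≡2; β=1, v≡12 (mod 17); (2|17)=+1, (12|17)=-1; sign (−1)^0·+1^1·-1^0 = +1.
(a,b)_19: α=1, u≡9; β=0, v≡10 (mod 19); (9|19)=+1, (10|19)=-1; sign (−1)^0·+1^0·-1^1 = -1.
(a,b)_7: α=0, u≡3; β=2, v≡2 (mod 7); (3|7)=-1, (2|7)=+1; sign (−1)^0·-1^2·+1^0 = +1.
(a,b)_5: α=-2, u≡4; β=-4, v≡3 (mod 5); (4|5)=+1, (3|5)=-1; sign (−1)^0·+1^-4·-1^-2 = +1.
(-6479, 5083 / ℚ) ramifies at {13, 19, 23, 31}: a division algebra.

[13, 19, 23, 31]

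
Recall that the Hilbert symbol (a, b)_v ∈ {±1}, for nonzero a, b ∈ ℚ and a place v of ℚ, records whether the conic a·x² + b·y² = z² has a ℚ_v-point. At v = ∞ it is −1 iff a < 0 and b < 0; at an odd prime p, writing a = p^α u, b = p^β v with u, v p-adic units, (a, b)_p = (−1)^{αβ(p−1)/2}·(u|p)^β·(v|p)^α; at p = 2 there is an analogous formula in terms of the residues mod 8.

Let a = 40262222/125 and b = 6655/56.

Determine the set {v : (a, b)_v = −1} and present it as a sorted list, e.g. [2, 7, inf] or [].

[2, 5, 7, 17]

(a, b) ≡ (24310, 770) mod (ℚ^×)²; places V = {2, 5, 7, 11, 13, 17, ∞}.
(a,b)_∞: sgn(24310)=+, sgn(770)=+, so +1.
(a,b)_5: α=-3, u≡2; β=1, v≡1 (mod 5); (2|5)=-1, (1|5)=+1; sign (−1)^0·-1^1·+1^-3 = -1.
(a,b)_13: α=3, u≡6; β=0, v≡3 (mod 13); (6|13)=-1, (3|13)=+1; sign (−1)^0·-1^0·+1^3 = +1.
(a,b)_11: α=1, u≡10; β=3, v≡5 (mod 11); (10|11)=-1, (5|11)=+1; sign (−1)^1·-1^3·+1^1 = +1.
(a,b)_2: α=1, β=-3; u≡3, v≡1 (mod 8); ε(u)ε(v)=1·0, αω(v)=1·0, βω(u)=-3·1; sum ≡ 1  ⇒  -1.
(a,b)_17: α=1, u≡16; β=0, v≡5 (mod 17); (16|17)=+1, (5|17)=-1; sign (−1)^0·+1^0·-1^1 = -1.
(a,b)_7: α=2, u≡3; β=-1, v≡5 (mod 7); (3|7)=-1, (5|7)=-1; sign (−1)^0·-1^-1·-1^2 = -1.
|Ram(24310, 770)| = 4, even; anisotropic at {2, 5, 7, 17}.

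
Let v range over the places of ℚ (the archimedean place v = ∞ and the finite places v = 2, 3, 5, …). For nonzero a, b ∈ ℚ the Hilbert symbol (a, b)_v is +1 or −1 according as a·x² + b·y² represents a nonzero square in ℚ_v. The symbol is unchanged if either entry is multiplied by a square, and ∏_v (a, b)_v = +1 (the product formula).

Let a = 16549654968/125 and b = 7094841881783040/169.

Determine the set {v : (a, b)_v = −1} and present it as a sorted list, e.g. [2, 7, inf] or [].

(a, b) ≡ (3990, 24035) mod (ℚ^×)²; places V = {2, 3, 5, 7, 11, 13, 19, 23, ∞}.
(a,b)_2: α=3, β=8; u≡3, v≡3 (mod 8); ε(u)ε(v)=1·1, αω(v)=3·1, βω(u)=8·1; sum ≡ 0  ⇒  +1.
(a,b)_11: α=2, u≡2; β=3, v≡7 (mod 11); (2|11)=-1, (7|11)=-1; sign (−1)^0·-1^3·-1^2 = -1.
(a,b)_5: α=-3, u≡3; β=1, v≡2 (mod 5); (3|5)=-1, (2|5)=-1; sign (−1)^0·-1^1·-1^-3 = +1.
(a,b)_∞: sgn(3990)=+, sgn(24035)=+, so +1.
(a,b)_23: α=2, u≡10; β=1, v≡22 (mod 23); (10|23)=-1, (22|23)=-1; sign (−1)^0·-1^1·-1^2 = -1.
(a,b)_7: α=1, u≡3; β=6, v≡2 (mod 7); (3|7)=-1, (2|7)=+1; sign (−1)^0·-1^6·+1^1 = +1.
(a,b)_3: α=5, u≡1; β=4, v≡2 (mod 3); (1|3)=+1, (2|3)=-1; sign (−1)^0·+1^4·-1^5 = -1.
(a,b)_13: α=0, u≡10; β=-2, v≡8 (mod 13); (10|13)=+1, (8|13)=-1; sign (−1)^0·+1^-2·-1^0 = +1.
(a,b)_19: α=1, u≡1; β=1, v≡6 (mod 19); (1|19)=+1, (6|19)=+1; sign (−1)^1·+1^1·+1^1 = -1.
|Ram(3990, 24035)| = 4, even; anisotropic at {3, 11, 19, 23}.

[3, 11, 19, 23]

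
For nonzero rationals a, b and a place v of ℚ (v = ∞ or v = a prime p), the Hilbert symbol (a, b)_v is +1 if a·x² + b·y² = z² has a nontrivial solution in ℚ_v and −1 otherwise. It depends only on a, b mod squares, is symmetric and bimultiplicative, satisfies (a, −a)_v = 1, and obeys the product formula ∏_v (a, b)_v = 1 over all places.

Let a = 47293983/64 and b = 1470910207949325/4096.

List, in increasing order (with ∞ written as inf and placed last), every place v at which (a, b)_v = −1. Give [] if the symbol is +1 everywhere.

(a, b) ≡ (18183, 13) mod (ℚ^×)²; places V = {2, 3, 5, 11, 13, 17, 19, 29, ∞}.
(a,b)_3: α=3, u≡1; β=6, v≡1 (mod 3); (1|3)=+1, (1|3)=+1; sign (−1)^0·+1^6·+1^3 = +1.
(a,b)_5: α=0, u≡2; β=2, v≡3 (mod 5); (2|5)=-1, (3|5)=-1; sign (−1)^0·-1^2·-1^0 = +1.
(a,b)_11: α=1, u≡9; β=2, v≡7 (mod 11); (9|11)=+1, (7|11)=-1; sign (−1)^0·+1^2·-1^1 = -1.
(a,b)_∞: sgn(18183)=+, sgn(13)=+, so +1.
(a,b)_2: α=-6, β=-12; u≡7, v≡5 (mod 8); ε(u)ε(v)=1·0, αω(v)=-6·1, βω(u)=-12·0; sum ≡ 0  ⇒  +1.
(a,b)_29: α=1, u≡2; β=2, v≡25 (mod 29); (2|29)=-1, (25|29)=+1; sign (−1)^0·-1^2·+1^1 = +1.
(a,b)_17: α=2, u≡3; β=0, v≡16 (mod 17); (3|17)=-1, (16|17)=+1; sign (−1)^0·-1^0·+1^2 = +1.
(a,b)_13: α=0, u≡4; β=3, v≡4 (mod 13); (4|13)=+1, (4|13)=+1; sign (−1)^0·+1^3·+1^0 = +1.
(a,b)_19: α=1, u≡17; β=2, v≡18 (mod 19); (17|19)=+1, (18|19)=-1; sign (−1)^0·+1^2·-1^1 = -1.
Ram(18183, 13) = {11, 19}; no ℚ_11-point on the conic.

[11, 19]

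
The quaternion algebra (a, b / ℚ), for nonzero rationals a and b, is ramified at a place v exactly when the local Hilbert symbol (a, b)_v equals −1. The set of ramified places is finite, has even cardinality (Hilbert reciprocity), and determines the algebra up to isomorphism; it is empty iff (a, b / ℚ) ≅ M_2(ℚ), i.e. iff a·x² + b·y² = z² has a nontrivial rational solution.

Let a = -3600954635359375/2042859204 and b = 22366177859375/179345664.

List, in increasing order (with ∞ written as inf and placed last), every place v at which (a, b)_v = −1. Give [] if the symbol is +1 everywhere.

[]

Mod squares: a ≡ -7, b ≡ 23. Check v ∈ {∞, 2, 3, 5, 7, 23, 31}.
v=23: a=23^4·(≡16), b=23^3·(≡6) mod 23; (16|23)=+1, (6|23)=+1; (−1)^{4·3·11}·(+1)^3·(+1)^4 = +1.
v=2: v_2(a)=-2, v_2(b)=-8; units ≡ 1, 7 (mod 8); ε·ε+αω+βω = 0·1+-2·0+-8·0 ≡ 0  ⇒  (a,b)_2 = +1.
v=31: a=31^-2·(≡12), b=31^-2·(≡15) mod 31; (12|31)=-1, (15|31)=-1; (−1)^{-2·-2·15}·(-1)^-2·(-1)^-2 = +1.
v=5: a=5^6·(≡3), b=5^6·(≡2) mod 5; (3|5)=-1, (2|5)=-1; (−1)^{6·6·2}·(-1)^6·(-1)^6 = +1.
v=∞: -7 < 0 and 23 > 0  ⇒  (a,b)_∞ = +1.
v=7: a=7^7·(≡5), b=7^6·(≡1) mod 7; (5|7)=-1, (1|7)=+1; (−1)^{7·6·3}·(-1)^6·(+1)^7 = +1.
v=3: a=3^-12·(≡2), b=3^-6·(≡2) mod 3; (2|3)=-1, (2|3)=-1; (−1)^{-12·-6·1}·(-1)^-6·(-1)^-12 = +1.
Every local symbol is +1, so the conic -7·x² + 23·y² = z² has ℚ_v-points for all v and hence a ℚ-point; (a, b / ℚ) ≅ M_2(ℚ).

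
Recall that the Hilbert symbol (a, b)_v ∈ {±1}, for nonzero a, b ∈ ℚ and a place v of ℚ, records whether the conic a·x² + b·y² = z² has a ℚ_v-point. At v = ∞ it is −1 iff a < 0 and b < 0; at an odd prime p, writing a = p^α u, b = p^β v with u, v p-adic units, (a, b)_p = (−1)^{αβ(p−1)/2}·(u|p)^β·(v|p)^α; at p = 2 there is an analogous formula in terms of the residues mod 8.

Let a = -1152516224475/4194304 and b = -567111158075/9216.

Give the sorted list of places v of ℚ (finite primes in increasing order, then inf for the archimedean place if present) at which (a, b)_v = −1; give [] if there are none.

[29, inf]

(a, b) ≡ (-899, -203) mod (ℚ^×)²; places V = {2, 3, 5, 7, 11, 29, 31, ∞}.
(a,b)_2: α=-22, β=-10; u≡5, v≡5 (mod 8); ε(u)ε(v)=0·0, αω(v)=-22·1, βω(u)=-10·1; sum ≡ 0  ⇒  +1.
(a,b)_3: α=2, u≡1; β=-2, v≡1 (mod 3); (1|3)=+1, (1|3)=+1; sign (−1)^0·+1^-2·+1^2 = +1.
(a,b)_5: α=2, u≡4; β=2, v≡2 (mod 5); (4|5)=+1, (2|5)=-1; sign (−1)^0·+1^2·-1^2 = +1.
(a,b)_29: α=1, u≡18; β=1, v≡23 (mod 29); (18|29)=-1, (23|29)=+1; sign (−1)^0·-1^1·+1^1 = -1.
(a,b)_31: α=3, u≡1; β=4, v≡28 (mod 31); (1|31)=+1, (28|31)=+1; sign (−1)^0·+1^4·+1^3 = +1.
(a,b)_11: α=2, u≡9; β=2, v≡10 (mod 11); (9|11)=+1, (10|11)=-1; sign (−1)^0·+1^2·-1^2 = +1.
(a,b)_7: α=2, u≡1; β=1, v≡6 (mod 7); (1|7)=+1, (6|7)=-1; sign (−1)^0·+1^1·-1^2 = +1.
(a,b)_∞: sgn(-899)=−, sgn(-203)=−, so -1.
Ram(-899, -203) = {29, ∞}; no ℚ_29-point on the conic.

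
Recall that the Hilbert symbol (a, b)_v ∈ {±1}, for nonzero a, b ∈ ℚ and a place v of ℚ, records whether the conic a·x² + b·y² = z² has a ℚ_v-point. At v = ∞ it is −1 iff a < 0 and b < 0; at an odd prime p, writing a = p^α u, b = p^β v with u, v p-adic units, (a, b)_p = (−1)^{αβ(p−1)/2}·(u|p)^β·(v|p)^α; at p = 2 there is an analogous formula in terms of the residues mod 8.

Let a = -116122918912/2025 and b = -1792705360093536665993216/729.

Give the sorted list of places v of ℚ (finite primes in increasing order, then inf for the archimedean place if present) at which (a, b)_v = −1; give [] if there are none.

Mod squares: a ≡ -2002, b ≡ -34034. Check v ∈ {∞, 2, 3, 5, 7, 11, 13, 17}.
v=17: a=17^2·(≡4), b=17^5·(≡8) mod 17; (4|17)=+1, (8|17)=+1; (−1)^{2·5·8}·(+1)^5·(+1)^2 = +1.
v=2: v_2(a)=13, v_2(b)=19; units ≡ 7, 7 (mod 8); ε·ε+αω+βω = 1·1+13·0+19·0 ≡ 1  ⇒  (a,b)_2 = -1.
v=13: a=13^1·(≡6), b=13^3·(≡2) mod 13; (6|13)=-1, (2|13)=-1; (−1)^{1·3·6}·(-1)^3·(-1)^1 = +1.
v=11: a=11^1·(≡3), b=11^3·(≡8) mod 11; (3|11)=+1, (8|11)=-1; (−1)^{1·3·5}·(+1)^3·(-1)^1 = +1.
v=∞: -2002 < 0 and -34034 < 0  ⇒  (a,b)_∞ = -1.
v=7: a=7^3·(≡1), b=7^7·(≡3) mod 7; (1|7)=+1, (3|7)=-1; (−1)^{3·7·3}·(+1)^7·(-1)^3 = +1.
v=5: a=5^-2·(≡3), b=5^0·(≡1) mod 5; (3|5)=-1, (1|5)=+1; (−1)^{-2·0·2}·(-1)^0·(+1)^-2 = +1.
v=3: a=3^-4·(≡2), b=3^-6·(≡1) mod 3; (2|3)=-1, (1|3)=+1; (−1)^{-4·-6·1}·(-1)^-6·(+1)^-4 = +1.
|Ram(-2002, -34034)| = 2, even; anisotropic at {2, ∞}.

[2, inf]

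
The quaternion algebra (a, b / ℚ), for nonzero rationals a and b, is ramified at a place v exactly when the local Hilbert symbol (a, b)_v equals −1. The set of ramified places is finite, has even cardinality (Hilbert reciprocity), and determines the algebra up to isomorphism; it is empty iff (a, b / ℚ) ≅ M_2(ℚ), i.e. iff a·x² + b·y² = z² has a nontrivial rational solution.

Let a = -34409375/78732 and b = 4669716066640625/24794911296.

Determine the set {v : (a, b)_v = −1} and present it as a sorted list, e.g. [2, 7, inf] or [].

[3, 13, 17, 29]

Mod squares: a ≡ -1365, b ≡ 2465. Check v ∈ {∞, 2, 3, 5, 7, 11, 13, 17, 29}.
v=7: a=7^1·(≡2), b=7^2·(≡4) mod 7; (2|7)=+1, (4|7)=+1; (−1)^{1·2·3}·(+1)^2·(+1)^1 = +1.
v=13: a=13^1·(≡4), b=13^2·(≡6) mod 13; (4|13)=+1, (6|13)=-1; (−1)^{1·2·6}·(+1)^2·(-1)^1 = -1.
v=17: a=17^0·(≡14), b=17^1·(≡13) mod 17; (14|17)=-1, (13|17)=+1; (−1)^{0·1·8}·(-1)^1·(+1)^0 = -1.
v=29: a=29^0·(≡21), b=29^1·(≡27) mod 29; (21|29)=-1, (27|29)=-1; (−1)^{0·1·14}·(-1)^1·(-1)^0 = -1.
v=11: a=11^2·(≡6), b=11^4·(≡1) mod 11; (6|11)=-1, (1|11)=+1; (−1)^{2·4·5}·(-1)^4·(+1)^2 = +1.
v=5: a=5^5·(≡2), b=5^7·(≡3) mod 5; (2|5)=-1, (3|5)=-1; (−1)^{5·7·2}·(-1)^7·(-1)^5 = +1.
v=3: a=3^-9·(≡1), b=3^-18·(≡2) mod 3; (1|3)=+1, (2|3)=-1; (−1)^{-9·-18·1}·(+1)^-18·(-1)^-9 = -1.
v=∞: -1365 < 0 and 2465 > 0  ⇒  (a,b)_∞ = +1.
v=2: v_2(a)=-2, v_2(b)=-6; units ≡ 3, 1 (mod 8); ε·ε+αω+βω = 1·0+-2·0+-6·1 ≡ 0  ⇒  (a,b)_2 = +1.
(-1365, 2465 / ℚ) ramifies at {3, 13, 17, 29}: a division algebra.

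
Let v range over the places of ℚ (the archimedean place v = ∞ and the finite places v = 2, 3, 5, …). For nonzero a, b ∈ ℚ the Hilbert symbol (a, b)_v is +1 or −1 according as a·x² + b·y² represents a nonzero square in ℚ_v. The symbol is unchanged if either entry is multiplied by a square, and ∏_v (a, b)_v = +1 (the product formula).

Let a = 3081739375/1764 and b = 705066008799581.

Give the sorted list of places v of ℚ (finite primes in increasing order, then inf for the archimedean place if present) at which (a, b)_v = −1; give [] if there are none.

Mod squares: a ≡ 5863, b ≡ 29. Check v ∈ {∞, 2, 3, 5, 7, 11, 13, 29, 41}.
v=41: a=41^1·(≡18), b=41^2·(≡30) mod 41; (18|41)=+1, (30|41)=-1; (−1)^{1·2·20}·(+1)^2·(-1)^1 = -1.
v=2: v_2(a)=-2, v_2(b)=0; units ≡ 7, 5 (mod 8); ε·ε+αω+βω = 1·0+-2·1+0·0 ≡ 0  ⇒  (a,b)_2 = +1.
v=13: a=13^1·(≡9), b=13^2·(≡1) mod 13; (9|13)=+1, (1|13)=+1; (−1)^{1·2·6}·(+1)^2·(+1)^1 = +1.
v=29: a=29^2·(≡13), b=29^5·(≡25) mod 29; (13|29)=+1, (25|29)=+1; (−1)^{2·5·14}·(+1)^5·(+1)^2 = +1.
v=5: a=5^4·(≡2), b=5^0·(≡1) mod 5; (2|5)=-1, (1|5)=+1; (−1)^{4·0·2}·(-1)^0·(+1)^4 = +1.
v=3: a=3^-2·(≡1), b=3^0·(≡2) mod 3; (1|3)=+1, (2|3)=-1; (−1)^{-2·0·1}·(+1)^0·(-1)^-2 = +1.
v=7: a=7^-2·(≡1), b=7^0·(≡2) mod 7; (1|7)=+1, (2|7)=+1; (−1)^{-2·0·3}·(+1)^0·(+1)^-2 = +1.
v=∞: 5863 > 0 and 29 > 0  ⇒  (a,b)_∞ = +1.
v=11: a=11^1·(≡4), b=11^2·(≡8) mod 11; (4|11)=+1, (8|11)=-1; (−1)^{1·2·5}·(+1)^2·(-1)^1 = -1.
(5863, 29 / ℚ) ramifies at {11, 41}: a division algebra.

[11, 41]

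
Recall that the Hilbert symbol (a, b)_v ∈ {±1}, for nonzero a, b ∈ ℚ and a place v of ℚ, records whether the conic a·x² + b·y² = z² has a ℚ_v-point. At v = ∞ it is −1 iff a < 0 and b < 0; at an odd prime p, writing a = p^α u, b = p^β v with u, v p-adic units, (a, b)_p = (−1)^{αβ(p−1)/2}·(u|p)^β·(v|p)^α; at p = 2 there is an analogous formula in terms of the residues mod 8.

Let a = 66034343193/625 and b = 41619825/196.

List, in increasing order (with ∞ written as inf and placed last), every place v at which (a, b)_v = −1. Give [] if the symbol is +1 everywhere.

(a, b) ≡ (4663113, 20553) mod (ℚ^×)²; places V = {2, 3, 5, 7, 13, 17, 19, 29, 31, ∞}.
(a,b)_7: α=3, u≡4; β=-2, v≡4 (mod 7); (4|7)=+1, (4|7)=+1; sign (−1)^0·+1^-2·+1^3 = +1.
(a,b)_19: α=1, u≡7; β=0, v≡13 (mod 19); (7|19)=+1, (13|19)=-1; sign (−1)^0·+1^0·-1^1 = -1.
(a,b)_5: α=-4, u≡3; β=2, v≡3 (mod 5); (3|5)=-1, (3|5)=-1; sign (−1)^0·-1^2·-1^-4 = +1.
(a,b)_3: α=1, u≡2; β=5, v≡2 (mod 3); (2|3)=-1, (2|3)=-1; sign (−1)^1·-1^5·-1^1 = -1.
(a,b)_31: α=1, u≡24; β=1, v≡12 (mod 31); (24|31)=-1, (12|31)=-1; sign (−1)^1·-1^1·-1^1 = -1.
(a,b)_∞: sgn(4663113)=+, sgn(20553)=+, so +1.
(a,b)_29: α=1, u≡10; β=0, v≡15 (mod 29); (10|29)=-1, (15|29)=-1; sign (−1)^0·-1^0·-1^1 = -1.
(a,b)_13: α=1, u≡7; β=1, v≡2 (mod 13); (7|13)=-1, (2|13)=-1; sign (−1)^0·-1^1·-1^1 = +1.
(a,b)_17: α=2, u≡15; β=1, v≡8 (mod 17); (15|17)=+1, (8|17)=+1; sign (−1)^0·+1^1·+1^2 = +1.
(a,b)_2: α=0, β=-2; u≡1, v≡1 (mod 8); ε(u)ε(v)=0·0, αω(v)=0·0, βω(u)=-2·0; sum ≡ 0  ⇒  +1.
|Ram(4663113, 20553)| = 4, even; anisotropic at {3, 19, 29, 31}.

[3, 19, 29, 31]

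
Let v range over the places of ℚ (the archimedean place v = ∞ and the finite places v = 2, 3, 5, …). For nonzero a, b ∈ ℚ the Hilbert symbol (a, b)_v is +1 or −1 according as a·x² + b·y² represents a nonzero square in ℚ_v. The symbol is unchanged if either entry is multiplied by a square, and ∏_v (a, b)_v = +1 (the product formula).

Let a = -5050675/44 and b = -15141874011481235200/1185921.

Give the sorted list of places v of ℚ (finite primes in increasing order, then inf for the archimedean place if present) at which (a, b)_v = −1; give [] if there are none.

[7, 19, 31, inf]

Mod squares: a ≡ -45353, b ≡ -7. Check v ∈ {∞, 2, 3, 5, 7, 11, 13, 19, 31}.
v=2: v_2(a)=-2, v_2(b)=8; units ≡ 7, 1 (mod 8); ε·ε+αω+βω = 1·0+-2·0+8·0 ≡ 0  ⇒  (a,b)_2 = +1.
v=5: a=5^2·(≡2), b=5^2·(≡2) mod 5; (2|5)=-1, (2|5)=-1; (−1)^{2·2·2}·(-1)^2·(-1)^2 = +1.
v=∞: -45353 < 0 and -7 < 0  ⇒  (a,b)_∞ = -1.
v=11: a=11^-1·(≡2), b=11^-4·(≡4) mod 11; (2|11)=-1, (4|11)=+1; (−1)^{-1·-4·5}·(-1)^-4·(+1)^-1 = +1.
v=7: a=7^3·(≡5), b=7^9·(≡6) mod 7; (5|7)=-1, (6|7)=-1; (−1)^{3·9·3}·(-1)^9·(-1)^3 = -1.
v=19: a=19^1·(≡7), b=19^2·(≡14) mod 19; (7|19)=+1, (14|19)=-1; (−1)^{1·2·9}·(+1)^2·(-1)^1 = -1.
v=31: a=31^1·(≡8), b=31^2·(≡24) mod 31; (8|31)=+1, (24|31)=-1; (−1)^{1·2·15}·(+1)^2·(-1)^1 = -1.
v=13: a=13^0·(≡4), b=13^2·(≡11) mod 13; (4|13)=+1, (11|13)=-1; (−1)^{0·2·6}·(+1)^2·(-1)^0 = +1.
v=3: a=3^0·(≡1), b=3^-4·(≡2) mod 3; (1|3)=+1, (2|3)=-1; (−1)^{0·-4·1}·(+1)^-4·(-1)^0 = +1.
Ram(-45353, -7) = {7, 19, 31, ∞}; no ℚ_7-point on the conic.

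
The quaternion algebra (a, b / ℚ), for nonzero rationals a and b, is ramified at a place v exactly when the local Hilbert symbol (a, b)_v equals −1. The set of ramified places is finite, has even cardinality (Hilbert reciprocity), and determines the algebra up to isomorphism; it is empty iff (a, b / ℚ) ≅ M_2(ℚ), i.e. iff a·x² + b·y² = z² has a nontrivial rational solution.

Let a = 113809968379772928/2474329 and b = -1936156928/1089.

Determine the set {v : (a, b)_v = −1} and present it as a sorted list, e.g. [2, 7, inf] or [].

[2, 29]

Mod squares: a ≡ 667, b ≡ -17. Check v ∈ {∞, 2, 3, 11, 13, 17, 23, 29}.
v=∞: 667 > 0 and -17 < 0  ⇒  (a,b)_∞ = +1.
v=13: a=13^-2·(≡1), b=13^0·(≡10) mod 13; (1|13)=+1, (10|13)=+1; (−1)^{-2·0·6}·(+1)^0·(+1)^-2 = +1.
v=2: v_2(a)=14, v_2(b)=8; units ≡ 3, 7 (mod 8); ε·ε+αω+βω = 1·1+14·0+8·1 ≡ 1  ⇒  (a,b)_2 = -1.
v=3: a=3^4·(≡1), b=3^-2·(≡1) mod 3; (1|3)=+1, (1|3)=+1; (−1)^{4·-2·1}·(+1)^-2·(+1)^4 = +1.
v=17: a=17^2·(≡16), b=17^1·(≡1) mod 17; (16|17)=+1, (1|17)=+1; (−1)^{2·1·8}·(+1)^1·(+1)^2 = +1.
v=23: a=23^3·(≡16), b=23^2·(≡12) mod 23; (16|23)=+1, (12|23)=+1; (−1)^{3·2·11}·(+1)^2·(+1)^3 = +1.
v=29: a=29^3·(≡1), b=29^2·(≡10) mod 29; (1|29)=+1, (10|29)=-1; (−1)^{3·2·14}·(+1)^2·(-1)^3 = -1.
v=11: a=11^-4·(≡8), b=11^-2·(≡1) mod 11; (8|11)=-1, (1|11)=+1; (−1)^{-4·-2·5}·(-1)^-2·(+1)^-4 = +1.
Ram(667, -17) = {2, 29}; no ℚ_2-point on the conic.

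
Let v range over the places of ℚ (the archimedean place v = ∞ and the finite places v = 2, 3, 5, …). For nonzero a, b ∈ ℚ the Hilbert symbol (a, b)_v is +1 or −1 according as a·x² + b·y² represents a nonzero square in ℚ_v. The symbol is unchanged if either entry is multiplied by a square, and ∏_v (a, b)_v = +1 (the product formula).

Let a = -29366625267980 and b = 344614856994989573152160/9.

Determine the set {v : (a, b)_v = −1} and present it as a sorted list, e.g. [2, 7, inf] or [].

(a, b) ≡ (-43355, 10010) mod (ℚ^×)²; places V = {2, 3, 5, 7, 11, 13, 23, 29, ∞}.
(a,b)_29: α=1, u≡22; β=2, v≡5 (mod 29); (22|29)=+1, (5|29)=+1; sign (−1)^0·+1^2·+1^1 = +1.
(a,b)_13: α=5, u≡11; β=9, v≡3 (mod 13); (11|13)=-1, (3|13)=+1; sign (−1)^0·-1^9·+1^5 = -1.
(a,b)_11: α=2, u≡7; β=3, v≡7 (mod 11); (7|11)=-1, (7|11)=-1; sign (−1)^0·-1^3·-1^2 = -1.
(a,b)_∞: sgn(-43355)=−, sgn(10010)=+, so +1.
(a,b)_5: α=1, u≡4; β=1, v≡3 (mod 5); (4|5)=+1, (3|5)=-1; sign (−1)^0·+1^1·-1^1 = -1.
(a,b)_3: α=0, u≡1; β=-2, v≡2 (mod 3); (1|3)=+1, (2|3)=-1; sign (−1)^0·+1^-2·-1^0 = +1.
(a,b)_7: α=2, u≡3; β=3, v≡2 (mod 7); (3|7)=-1, (2|7)=+1; sign (−1)^0·-1^3·+1^2 = -1.
(a,b)_2: α=2, β=5; u≡5, v≡5 (mod 8); ε(u)ε(v)=0·0, αω(v)=2·1, βω(u)=5·1; sum ≡ 1  ⇒  -1.
(a,b)_23: α=1, u≡8; β=2, v≡20 (mod 23); (8|23)=+1, (20|23)=-1; sign (−1)^0·+1^2·-1^1 = -1.
Ram(-43355, 10010) = {2, 5, 7, 11, 13, 23}; no ℚ_2-point on the conic.

[2, 5, 7, 11, 13, 23]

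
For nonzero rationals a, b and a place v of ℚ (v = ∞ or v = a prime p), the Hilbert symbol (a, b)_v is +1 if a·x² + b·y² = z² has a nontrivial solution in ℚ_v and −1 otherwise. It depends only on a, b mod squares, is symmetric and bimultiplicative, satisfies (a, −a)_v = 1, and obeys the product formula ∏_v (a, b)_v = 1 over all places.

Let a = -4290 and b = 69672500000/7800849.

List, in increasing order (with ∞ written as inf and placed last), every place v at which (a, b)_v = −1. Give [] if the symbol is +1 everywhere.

(a, b) ≡ (-4290, 290) mod (ℚ^×)²; places V = {2, 3, 5, 7, 11, 13, 19, 29, 31, ∞}.
(a,b)_∞: sgn(-4290)=−, sgn(290)=+, so +1.
(a,b)_29: α=0, u≡2; β=1, v≡2 (mod 29); (2|29)=-1, (2|29)=-1; sign (−1)^0·-1^1·-1^0 = -1.
(a,b)_3: α=1, u≡1; β=-2, v≡2 (mod 3); (1|3)=+1, (2|3)=-1; sign (−1)^0·+1^-2·-1^1 = -1.
(a,b)_19: α=0, u≡4; β=-2, v≡7 (mod 19); (4|19)=+1, (7|19)=+1; sign (−1)^0·+1^-2·+1^0 = +1.
(a,b)_13: α=1, u≡8; β=0, v≡3 (mod 13); (8|13)=-1, (3|13)=+1; sign (−1)^0·-1^0·+1^1 = +1.
(a,b)_31: α=0, u≡19; β=2, v≡23 (mod 31); (19|31)=+1, (23|31)=-1; sign (−1)^0·+1^2·-1^0 = +1.
(a,b)_5: α=1, u≡2; β=7, v≡2 (mod 5); (2|5)=-1, (2|5)=-1; sign (−1)^0·-1^7·-1^1 = +1.
(a,b)_7: α=0, u≡1; β=-4, v≡5 (mod 7); (1|7)=+1, (5|7)=-1; sign (−1)^0·+1^-4·-1^0 = +1.
(a,b)_2: α=1, β=5; u≡7, v≡1 (mod 8); ε(u)ε(v)=1·0, αω(v)=1·0, βω(u)=5·0; sum ≡ 0  ⇒  +1.
(a,b)_11: α=1, u≡6; β=0, v≡4 (mod 11); (6|11)=-1, (4|11)=+1; sign (−1)^0·-1^0·+1^1 = +1.
(-4290, 290 / ℚ) ramifies at {3, 29}: a division algebra.

[3, 29]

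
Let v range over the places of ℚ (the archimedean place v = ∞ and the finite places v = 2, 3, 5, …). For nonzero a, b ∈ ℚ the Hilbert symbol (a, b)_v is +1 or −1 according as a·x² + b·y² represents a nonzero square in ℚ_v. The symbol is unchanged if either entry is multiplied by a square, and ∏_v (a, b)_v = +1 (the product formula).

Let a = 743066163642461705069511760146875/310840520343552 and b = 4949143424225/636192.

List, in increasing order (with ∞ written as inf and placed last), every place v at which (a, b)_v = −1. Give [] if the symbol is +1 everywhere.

[5, 11]

Mod squares: a ≡ 105, b ≡ 2002. Check v ∈ {∞, 2, 3, 5, 7, 11, 13, 19, 41, 47}.
v=13: a=13^2·(≡3), b=13^1·(≡2) mod 13; (3|13)=+1, (2|13)=-1; (−1)^{2·1·6}·(+1)^1·(-1)^2 = +1.
v=∞: 105 > 0 and 2002 > 0  ⇒  (a,b)_∞ = +1.
v=2: v_2(a)=-18, v_2(b)=-5; units ≡ 1, 1 (mod 8); ε·ε+αω+βω = 0·0+-18·0+-5·0 ≡ 0  ⇒  (a,b)_2 = +1.
v=47: a=47^-4·(≡11), b=47^-2·(≡21) mod 47; (11|47)=-1, (21|47)=+1; (−1)^{-4·-2·23}·(-1)^-2·(+1)^-4 = +1.
v=3: a=3^-5·(≡2), b=3^-2·(≡1) mod 3; (2|3)=-1, (1|3)=+1; (−1)^{-5·-2·1}·(-1)^-2·(+1)^-5 = +1.
v=7: a=7^19·(≡1), b=7^7·(≡3) mod 7; (1|7)=+1, (3|7)=-1; (−1)^{19·7·3}·(+1)^7·(-1)^19 = +1.
v=41: a=41^4·(≡9), b=41^2·(≡22) mod 41; (9|41)=+1, (22|41)=-1; (−1)^{4·2·20}·(+1)^2·(-1)^4 = +1.
v=19: a=19^2·(≡8), b=19^0·(≡5) mod 19; (8|19)=-1, (5|19)=+1; (−1)^{2·0·9}·(-1)^0·(+1)^2 = +1.
v=11: a=11^2·(≡8), b=11^1·(≡7) mod 11; (8|11)=-1, (7|11)=-1; (−1)^{2·1·5}·(-1)^1·(-1)^2 = -1.
v=5: a=5^5·(≡1), b=5^2·(≡2) mod 5; (1|5)=+1, (2|5)=-1; (−1)^{5·2·2}·(+1)^2·(-1)^5 = -1.
(105, 2002 / ℚ) ramifies at {5, 11}: a division algebra.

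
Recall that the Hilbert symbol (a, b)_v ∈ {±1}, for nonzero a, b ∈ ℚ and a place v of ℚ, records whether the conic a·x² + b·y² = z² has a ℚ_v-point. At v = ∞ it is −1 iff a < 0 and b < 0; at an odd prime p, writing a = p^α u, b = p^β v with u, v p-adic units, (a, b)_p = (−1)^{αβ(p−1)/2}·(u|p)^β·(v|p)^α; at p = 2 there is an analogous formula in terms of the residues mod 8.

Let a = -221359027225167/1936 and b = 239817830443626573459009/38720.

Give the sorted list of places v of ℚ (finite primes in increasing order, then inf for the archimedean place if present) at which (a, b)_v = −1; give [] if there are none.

Mod squares: a ≡ -11063, b ≡ 6045. Check v ∈ {∞, 2, 3, 5, 11, 13, 23, 31, 37}.
v=11: a=11^-2·(≡3), b=11^-2·(≡7) mod 11; (3|11)=+1, (7|11)=-1; (−1)^{-2·-2·5}·(+1)^-2·(-1)^-2 = +1.
v=23: a=23^1·(≡16), b=23^2·(≡15) mod 23; (16|23)=+1, (15|23)=-1; (−1)^{1·2·11}·(+1)^2·(-1)^1 = -1.
v=∞: -11063 < 0 and 6045 > 0  ⇒  (a,b)_∞ = +1.
v=13: a=13^5·(≡7), b=13^7·(≡3) mod 13; (7|13)=-1, (3|13)=+1; (−1)^{5·7·6}·(-1)^7·(+1)^5 = -1.
v=37: a=37^1·(≡36), b=37^2·(≡17) mod 37; (36|37)=+1, (17|37)=-1; (−1)^{1·2·18}·(+1)^2·(-1)^1 = -1.
v=5: a=5^0·(≡3), b=5^-1·(≡1) mod 5; (3|5)=-1, (1|5)=+1; (−1)^{0·-1·2}·(-1)^-1·(+1)^0 = -1.
v=31: a=31^2·(≡28), b=31^3·(≡8) mod 31; (28|31)=+1, (8|31)=+1; (−1)^{2·3·15}·(+1)^3·(+1)^2 = +1.
v=3: a=3^6·(≡1), b=3^11·(≡2) mod 3; (1|3)=+1, (2|3)=-1; (−1)^{6·11·1}·(+1)^11·(-1)^6 = +1.
v=2: v_2(a)=-4, v_2(b)=-6; units ≡ 1, 5 (mod 8); ε·ε+αω+βω = 0·0+-4·1+-6·0 ≡ 0  ⇒  (a,b)_2 = +1.
Ram(-11063, 6045) = {5, 13, 23, 37}; no ℚ_5-point on the conic.

[5, 13, 23, 37]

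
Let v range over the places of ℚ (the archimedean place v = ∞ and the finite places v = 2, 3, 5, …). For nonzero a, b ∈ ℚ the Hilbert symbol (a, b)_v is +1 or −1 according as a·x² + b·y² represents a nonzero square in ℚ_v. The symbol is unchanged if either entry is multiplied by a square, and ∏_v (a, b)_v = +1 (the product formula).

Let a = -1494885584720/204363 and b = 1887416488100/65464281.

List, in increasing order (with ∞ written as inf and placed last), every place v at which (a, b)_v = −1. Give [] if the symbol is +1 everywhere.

[3, 11]

Mod squares: a ≡ -15, b ≡ 209. Check v ∈ {∞, 2, 3, 5, 11, 13, 17, 19, 29, 31, 43}.
v=5: a=5^1·(≡2), b=5^2·(≡4) mod 5; (2|5)=-1, (4|5)=+1; (−1)^{1·2·2}·(-1)^2·(+1)^1 = +1.
v=19: a=19^0·(≡9), b=19^1·(≡17) mod 19; (9|19)=+1, (17|19)=+1; (−1)^{0·1·9}·(+1)^1·(+1)^0 = +1.
v=29: a=29^-2·(≡12), b=29^-2·(≡5) mod 29; (12|29)=-1, (5|29)=+1; (−1)^{-2·-2·14}·(-1)^-2·(+1)^-2 = +1.
v=11: a=11^2·(≡10), b=11^1·(≡10) mod 11; (10|11)=-1, (10|11)=-1; (−1)^{2·1·5}·(-1)^1·(-1)^2 = -1.
v=17: a=17^4·(≡16), b=17^2·(≡11) mod 17; (16|17)=+1, (11|17)=-1; (−1)^{4·2·8}·(+1)^2·(-1)^4 = +1.
v=∞: -15 < 0 and 209 > 0  ⇒  (a,b)_∞ = +1.
v=3: a=3^-5·(≡1), b=3^-4·(≡2) mod 3; (1|3)=+1, (2|3)=-1; (−1)^{-5·-4·1}·(+1)^-4·(-1)^-5 = -1.
v=43: a=43^2·(≡2), b=43^2·(≡12) mod 43; (2|43)=-1, (12|43)=-1; (−1)^{2·2·21}·(-1)^2·(-1)^2 = +1.
v=31: a=31^0·(≡25), b=31^-2·(≡22) mod 31; (25|31)=+1, (22|31)=-1; (−1)^{0·-2·15}·(+1)^-2·(-1)^0 = +1.
v=2: v_2(a)=4, v_2(b)=2; units ≡ 1, 1 (mod 8); ε·ε+αω+βω = 0·0+4·0+2·0 ≡ 0  ⇒  (a,b)_2 = +1.
v=13: a=13^0·(≡6), b=13^2·(≡10) mod 13; (6|13)=-1, (10|13)=+1; (−1)^{0·2·6}·(-1)^2·(+1)^0 = +1.
(-15, 209 / ℚ) ramifies at {3, 11}: a division algebra.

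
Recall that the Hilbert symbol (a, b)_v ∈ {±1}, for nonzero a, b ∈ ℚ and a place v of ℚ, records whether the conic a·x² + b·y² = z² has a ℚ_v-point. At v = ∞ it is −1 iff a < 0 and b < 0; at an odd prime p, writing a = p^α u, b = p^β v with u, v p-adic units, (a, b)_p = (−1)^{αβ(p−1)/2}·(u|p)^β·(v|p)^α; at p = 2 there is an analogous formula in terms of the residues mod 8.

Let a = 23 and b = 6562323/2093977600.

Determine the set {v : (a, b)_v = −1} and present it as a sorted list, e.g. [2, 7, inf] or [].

Mod squares: a ≡ 23, b ≡ 3. Check v ∈ {∞, 2, 3, 5, 11, 13, 17, 23, 29}.
v=29: a=29^0·(≡23), b=29^2·(≡15) mod 29; (23|29)=+1, (15|29)=-1; (−1)^{0·2·14}·(+1)^2·(-1)^0 = +1.
v=17: a=17^0·(≡6), b=17^2·(≡5) mod 17; (6|17)=-1, (5|17)=-1; (−1)^{0·2·8}·(-1)^2·(-1)^0 = +1.
v=11: a=11^0·(≡1), b=11^-2·(≡5) mod 11; (1|11)=+1, (5|11)=+1; (−1)^{0·-2·5}·(+1)^-2·(+1)^0 = +1.
v=13: a=13^0·(≡10), b=13^-2·(≡3) mod 13; (10|13)=+1, (3|13)=+1; (−1)^{0·-2·6}·(+1)^-2·(+1)^0 = +1.
v=23: a=23^1·(≡1), b=23^0·(≡4) mod 23; (1|23)=+1, (4|23)=+1; (−1)^{1·0·11}·(+1)^0·(+1)^1 = +1.
v=5: a=5^0·(≡3), b=5^-2·(≡2) mod 5; (3|5)=-1, (2|5)=-1; (−1)^{0·-2·2}·(-1)^-2·(-1)^0 = +1.
v=3: a=3^0·(≡2), b=3^3·(≡1) mod 3; (2|3)=-1, (1|3)=+1; (−1)^{0·3·1}·(-1)^3·(+1)^0 = -1.
v=∞: 23 > 0 and 3 > 0  ⇒  (a,b)_∞ = +1.
v=2: v_2(a)=0, v_2(b)=-12; units ≡ 7, 3 (mod 8); ε·ε+αω+βω = 1·1+0·1+-12·0 ≡ 1  ⇒  (a,b)_2 = -1.
Ram(23, 3) = {2, 3}; no ℚ_2-point on the conic.

[2, 3]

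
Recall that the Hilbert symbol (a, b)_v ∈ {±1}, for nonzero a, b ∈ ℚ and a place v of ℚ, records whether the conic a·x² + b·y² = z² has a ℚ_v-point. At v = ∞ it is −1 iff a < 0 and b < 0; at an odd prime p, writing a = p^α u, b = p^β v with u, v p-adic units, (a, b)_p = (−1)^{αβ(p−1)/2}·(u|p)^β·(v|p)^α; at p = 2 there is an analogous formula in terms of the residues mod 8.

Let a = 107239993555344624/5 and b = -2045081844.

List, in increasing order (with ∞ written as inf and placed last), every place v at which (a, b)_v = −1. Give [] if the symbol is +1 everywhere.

[2, 13]

Mod squares: a ≡ 195, b ≡ -221. Check v ∈ {∞, 2, 3, 5, 13, 17}.
v=3: a=3^7·(≡2), b=3^4·(≡1) mod 3; (2|3)=-1, (1|3)=+1; (−1)^{7·4·1}·(-1)^4·(+1)^7 = +1.
v=17: a=17^2·(≡2), b=17^1·(≡4) mod 17; (2|17)=+1, (4|17)=+1; (−1)^{2·1·8}·(+1)^1·(+1)^2 = +1.
v=2: v_2(a)=4, v_2(b)=2; units ≡ 3, 3 (mod 8); ε·ε+αω+βω = 1·1+4·1+2·1 ≡ 1  ⇒  (a,b)_2 = -1.
v=∞: 195 > 0 and -221 < 0  ⇒  (a,b)_∞ = +1.
v=5: a=5^-1·(≡4), b=5^0·(≡1) mod 5; (4|5)=+1, (1|5)=+1; (−1)^{-1·0·2}·(+1)^0·(+1)^-1 = +1.
v=13: a=13^9·(≡8), b=13^5·(≡4) mod 13; (8|13)=-1, (4|13)=+1; (−1)^{9·5·6}·(-1)^5·(+1)^9 = -1.
(195, -221 / ℚ) ramifies at {2, 13}: a division algebra.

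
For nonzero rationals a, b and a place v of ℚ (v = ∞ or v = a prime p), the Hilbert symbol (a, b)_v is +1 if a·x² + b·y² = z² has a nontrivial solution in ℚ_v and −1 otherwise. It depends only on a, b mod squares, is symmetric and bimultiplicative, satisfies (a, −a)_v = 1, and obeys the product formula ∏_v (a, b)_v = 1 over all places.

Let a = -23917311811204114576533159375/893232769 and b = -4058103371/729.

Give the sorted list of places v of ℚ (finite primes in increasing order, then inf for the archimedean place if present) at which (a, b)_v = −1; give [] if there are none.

(a, b) ≡ (-24126655, -4825331) mod (ℚ^×)²; places V = {2, 3, 5, 7, 11, 13, 17, 19, 23, 29, 41, 43, ∞}.
(a,b)_2: α=0, β=0; u≡1, v≡5 (mod 8); ε(u)ε(v)=0·0, αω(v)=0·1, βω(u)=0·0; sum ≡ 0  ⇒  +1.
(a,b)_23: α=3, u≡7; β=1, v≡3 (mod 23); (7|23)=-1, (3|23)=+1; sign (−1)^1·-1^1·+1^3 = +1.
(a,b)_41: α=3, u≡20; β=1, v≡8 (mod 41); (20|41)=+1, (8|41)=+1; sign (−1)^0·+1^1·+1^3 = +1.
(a,b)_29: α=2, u≡14; β=2, v≡2 (mod 29); (14|29)=-1, (2|29)=-1; sign (−1)^0·-1^2·-1^2 = +1.
(a,b)_19: α=-2, u≡7; β=0, v≡11 (mod 19); (7|19)=+1, (11|19)=+1; sign (−1)^0·+1^0·+1^-2 = +1.
(a,b)_3: α=4, u≡2; β=-6, v≡1 (mod 3); (2|3)=-1, (1|3)=+1; sign (−1)^0·-1^-6·+1^4 = +1.
(a,b)_17: α=3, u≡13; β=1, v≡10 (mod 17); (13|17)=+1, (10|17)=-1; sign (−1)^0·+1^1·-1^3 = -1.
(a,b)_13: α=-2, u≡11; β=0, v≡3 (mod 13); (11|13)=-1, (3|13)=+1; sign (−1)^0·-1^0·+1^-2 = +1.
(a,b)_5: α=5, u≡1; β=0, v≡1 (mod 5); (1|5)=+1, (1|5)=+1; sign (−1)^0·+1^0·+1^5 = +1.
(a,b)_43: α=3, u≡3; β=1, v≡16 (mod 43); (3|43)=-1, (16|43)=+1; sign (−1)^1·-1^1·+1^3 = +1.
(a,b)_∞: sgn(-24126655)=−, sgn(-4825331)=−, so -1.
(a,b)_7: α=3, u≡1; β=1, v≡6 (mod 7); (1|7)=+1, (6|7)=-1; sign (−1)^1·+1^1·-1^3 = +1.
(a,b)_11: α=-4, u≡10; β=0, v≡10 (mod 11); (10|11)=-1, (10|11)=-1; sign (−1)^0·-1^0·-1^-4 = +1.
(-24126655, -4825331 / ℚ) ramifies at {17, ∞}: a division algebra.

[17, inf]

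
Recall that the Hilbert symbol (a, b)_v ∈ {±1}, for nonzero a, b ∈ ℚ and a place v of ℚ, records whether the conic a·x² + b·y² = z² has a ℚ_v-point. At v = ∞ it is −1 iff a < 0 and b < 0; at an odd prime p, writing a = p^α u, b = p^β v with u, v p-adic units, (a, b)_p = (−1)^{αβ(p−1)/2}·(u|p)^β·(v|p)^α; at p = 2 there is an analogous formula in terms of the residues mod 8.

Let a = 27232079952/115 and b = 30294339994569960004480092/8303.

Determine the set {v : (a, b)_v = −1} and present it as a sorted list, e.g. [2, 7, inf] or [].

Mod squares: a ≡ 1683255, b ≡ 496961. Check v ∈ {∞, 2, 3, 5, 7, 11, 17, 19, 23, 31, 41}.
v=11: a=11^2·(≡6), b=11^6·(≡4) mod 11; (6|11)=-1, (4|11)=+1; (−1)^{2·6·5}·(-1)^6·(+1)^2 = +1.
v=41: a=41^1·(≡38), b=41^3·(≡11) mod 41; (38|41)=-1, (11|41)=-1; (−1)^{1·3·20}·(-1)^3·(-1)^1 = +1.
v=19: a=19^0·(≡17), b=19^-2·(≡4) mod 19; (17|19)=+1, (4|19)=+1; (−1)^{0·-2·9}·(+1)^-2·(+1)^0 = +1.
v=31: a=31^2·(≡6), b=31^5·(≡9) mod 31; (6|31)=-1, (9|31)=+1; (−1)^{2·5·15}·(-1)^5·(+1)^2 = -1.
v=3: a=3^1·(≡1), b=3^2·(≡2) mod 3; (1|3)=+1, (2|3)=-1; (−1)^{1·2·1}·(+1)^2·(-1)^1 = -1.
v=7: a=7^1·(≡4), b=7^2·(≡5) mod 7; (4|7)=+1, (5|7)=-1; (−1)^{1·2·3}·(+1)^2·(-1)^1 = -1.
v=17: a=17^1·(≡7), b=17^3·(≡3) mod 17; (7|17)=-1, (3|17)=-1; (−1)^{1·3·8}·(-1)^3·(-1)^1 = +1.
v=23: a=23^-1·(≡10), b=23^-1·(≡11) mod 23; (10|23)=-1, (11|23)=-1; (−1)^{-1·-1·11}·(-1)^-1·(-1)^-1 = -1.
v=∞: 1683255 > 0 and 496961 > 0  ⇒  (a,b)_∞ = +1.
v=2: v_2(a)=4, v_2(b)=2; units ≡ 7, 1 (mod 8); ε·ε+αω+βω = 1·0+4·0+2·0 ≡ 0  ⇒  (a,b)_2 = +1.
v=5: a=5^-1·(≡4), b=5^0·(≡4) mod 5; (4|5)=+1, (4|5)=+1; (−1)^{-1·0·2}·(+1)^0·(+1)^-1 = +1.
(1683255, 496961 / ℚ) ramifies at {3, 7, 23, 31}: a division algebra.

[3, 7, 23, 31]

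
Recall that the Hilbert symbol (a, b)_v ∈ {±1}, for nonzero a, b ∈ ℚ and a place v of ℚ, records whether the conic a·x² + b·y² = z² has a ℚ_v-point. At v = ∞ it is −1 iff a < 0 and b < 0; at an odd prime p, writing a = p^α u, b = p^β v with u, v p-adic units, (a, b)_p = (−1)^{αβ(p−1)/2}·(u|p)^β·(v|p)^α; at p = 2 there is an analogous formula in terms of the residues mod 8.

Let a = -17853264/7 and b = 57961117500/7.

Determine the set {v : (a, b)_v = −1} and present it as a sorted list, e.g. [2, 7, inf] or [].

(a, b) ≡ (-3003, 4641) mod (ℚ^×)²; places V = {2, 3, 5, 7, 11, 13, 17, ∞}.
(a,b)_13: α=1, u≡10; β=1, v≡8 (mod 13); (10|13)=+1, (8|13)=-1; sign (−1)^0·+1^1·-1^1 = -1.
(a,b)_11: α=1, u≡10; β=2, v≡7 (mod 11); (10|11)=-1, (7|11)=-1; sign (−1)^0·-1^2·-1^1 = -1.
(a,b)_2: α=4, β=2; u≡5, v≡1 (mod 8); ε(u)ε(v)=0·0, αω(v)=4·0, βω(u)=2·1; sum ≡ 0  ⇒  +1.
(a,b)_17: α=2, u≡10; β=3, v≡16 (mod 17); (10|17)=-1, (16|17)=+1; sign (−1)^0·-1^3·+1^2 = -1.
(a,b)_5: α=0, u≡3; β=4, v≡4 (mod 5); (3|5)=-1, (4|5)=+1; sign (−1)^0·-1^4·+1^0 = +1.
(a,b)_3: α=3, u≡1; β=1, v≡2 (mod 3); (1|3)=+1, (2|3)=-1; sign (−1)^1·+1^1·-1^3 = +1.
(a,b)_∞: sgn(-3003)=−, sgn(4641)=+, so +1.
(a,b)_7: α=-1, u≡5; β=-1, v≡6 (mod 7); (5|7)=-1, (6|7)=-1; sign (−1)^1·-1^-1·-1^-1 = -1.
|Ram(-3003, 4641)| = 4, even; anisotropic at {7, 11, 13, 17}.

[7, 11, 13, 17]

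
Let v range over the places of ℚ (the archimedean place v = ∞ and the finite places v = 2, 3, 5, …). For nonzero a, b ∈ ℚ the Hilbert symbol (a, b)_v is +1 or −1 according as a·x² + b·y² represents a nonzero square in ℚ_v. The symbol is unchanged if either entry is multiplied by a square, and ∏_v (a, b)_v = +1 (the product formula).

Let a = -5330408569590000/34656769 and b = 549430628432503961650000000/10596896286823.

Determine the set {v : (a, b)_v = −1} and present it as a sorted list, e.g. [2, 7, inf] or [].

Mod squares: a ≡ -39, b ≡ 238. Check v ∈ {∞, 2, 3, 5, 7, 11, 13, 17, 19, 23, 29}.
v=5: a=5^4·(≡4), b=5^8·(≡3) mod 5; (4|5)=+1, (3|5)=-1; (−1)^{4·8·2}·(+1)^8·(-1)^4 = +1.
v=13: a=13^3·(≡9), b=13^4·(≡9) mod 13; (9|13)=+1, (9|13)=+1; (−1)^{3·4·6}·(+1)^4·(+1)^3 = +1.
v=3: a=3^1·(≡2), b=3^0·(≡1) mod 3; (2|3)=-1, (1|3)=+1; (−1)^{1·0·1}·(-1)^0·(+1)^1 = +1.
v=2: v_2(a)=4, v_2(b)=7; units ≡ 1, 7 (mod 8); ε·ε+αω+βω = 0·1+4·0+7·0 ≡ 0  ⇒  (a,b)_2 = +1.
v=11: a=11^0·(≡4), b=11^-2·(≡10) mod 11; (4|11)=+1, (10|11)=-1; (−1)^{0·-2·5}·(+1)^-2·(-1)^0 = +1.
v=17: a=17^2·(≡10), b=17^3·(≡10) mod 17; (10|17)=-1, (10|17)=-1; (−1)^{2·3·8}·(-1)^3·(-1)^2 = -1.
v=23: a=23^4·(≡17), b=23^8·(≡9) mod 23; (17|23)=-1, (9|23)=+1; (−1)^{4·8·11}·(-1)^8·(+1)^4 = +1.
v=29: a=29^-4·(≡18), b=29^-4·(≡9) mod 29; (18|29)=-1, (9|29)=+1; (−1)^{-4·-4·14}·(-1)^-4·(+1)^-4 = +1.
v=19: a=19^0·(≡10), b=19^-2·(≡2) mod 19; (10|19)=-1, (2|19)=-1; (−1)^{0·-2·9}·(-1)^-2·(-1)^0 = +1.
v=7: a=7^-2·(≡6), b=7^-3·(≡3) mod 7; (6|7)=-1, (3|7)=-1; (−1)^{-2·-3·3}·(-1)^-3·(-1)^-2 = -1.
v=∞: -39 < 0 and 238 > 0  ⇒  (a,b)_∞ = +1.
(-39, 238 / ℚ) ramifies at {7, 17}: a division algebra.

[7, 17]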